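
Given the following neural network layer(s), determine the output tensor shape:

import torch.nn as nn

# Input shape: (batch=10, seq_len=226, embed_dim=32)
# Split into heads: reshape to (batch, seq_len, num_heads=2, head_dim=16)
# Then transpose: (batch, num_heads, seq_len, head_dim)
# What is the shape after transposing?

Input shape: (10, 226, 32)
  -> after reshape: (10, 226, 2, 16)
Output shape: (10, 2, 226, 16)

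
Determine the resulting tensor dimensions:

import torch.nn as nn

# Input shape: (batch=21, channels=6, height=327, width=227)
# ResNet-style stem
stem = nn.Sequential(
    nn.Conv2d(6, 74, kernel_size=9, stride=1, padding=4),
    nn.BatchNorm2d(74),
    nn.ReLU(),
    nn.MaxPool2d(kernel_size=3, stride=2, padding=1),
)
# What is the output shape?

Input shape: (21, 6, 327, 227)
  -> after Conv2d 9x9 stride=1: (21, 74, 327, 227)
Output shape: (21, 74, 164, 114)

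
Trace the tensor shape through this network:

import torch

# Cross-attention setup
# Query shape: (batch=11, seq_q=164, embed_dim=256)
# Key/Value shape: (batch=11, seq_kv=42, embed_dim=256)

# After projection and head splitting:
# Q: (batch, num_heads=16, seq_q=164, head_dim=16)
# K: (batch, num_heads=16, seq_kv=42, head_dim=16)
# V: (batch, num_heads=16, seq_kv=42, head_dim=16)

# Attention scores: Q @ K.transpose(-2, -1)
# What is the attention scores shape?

Input shape: (11, 164, 256)
Output shape: (11, 16, 164, 42)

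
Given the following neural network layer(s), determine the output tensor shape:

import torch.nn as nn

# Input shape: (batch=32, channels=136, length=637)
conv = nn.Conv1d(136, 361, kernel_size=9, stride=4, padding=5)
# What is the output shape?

Input shape: (32, 136, 637)
Output shape: (32, 361, 160)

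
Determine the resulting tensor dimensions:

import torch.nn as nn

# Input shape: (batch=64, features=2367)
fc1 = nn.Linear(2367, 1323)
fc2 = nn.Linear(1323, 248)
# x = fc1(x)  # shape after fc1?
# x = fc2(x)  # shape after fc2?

Input shape: (64, 2367)
  -> after fc1: (64, 1323)
Output shape: (64, 248)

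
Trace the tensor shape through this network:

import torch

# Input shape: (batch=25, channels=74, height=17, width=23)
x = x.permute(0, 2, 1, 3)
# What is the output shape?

Input shape: (25, 74, 17, 23)
Output shape: (25, 17, 74, 23)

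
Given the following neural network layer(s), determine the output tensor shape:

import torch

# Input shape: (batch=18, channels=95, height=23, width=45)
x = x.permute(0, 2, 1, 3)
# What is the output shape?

Input shape: (18, 95, 23, 45)
Output shape: (18, 23, 95, 45)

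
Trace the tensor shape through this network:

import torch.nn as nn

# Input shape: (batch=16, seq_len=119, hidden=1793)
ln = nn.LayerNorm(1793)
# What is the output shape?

Input shape: (16, 119, 1793)
Output shape: (16, 119, 1793)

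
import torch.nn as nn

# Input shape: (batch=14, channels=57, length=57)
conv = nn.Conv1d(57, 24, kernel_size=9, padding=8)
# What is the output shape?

Input shape: (14, 57, 57)
Output shape: (14, 24, 65)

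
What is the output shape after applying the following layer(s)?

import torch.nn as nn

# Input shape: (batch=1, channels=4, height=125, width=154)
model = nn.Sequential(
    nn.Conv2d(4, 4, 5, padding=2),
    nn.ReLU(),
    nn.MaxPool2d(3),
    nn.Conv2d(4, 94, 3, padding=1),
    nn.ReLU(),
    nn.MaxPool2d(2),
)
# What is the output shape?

Input shape: (1, 4, 125, 154)
  -> after first Conv2d: (1, 4, 125, 154)
  -> after first MaxPool2d: (1, 4, 41, 51)
  -> after second Conv2d: (1, 94, 41, 51)
Output shape: (1, 94, 20, 25)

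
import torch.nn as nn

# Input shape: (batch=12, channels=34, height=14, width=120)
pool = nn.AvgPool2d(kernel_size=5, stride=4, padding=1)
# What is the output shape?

Input shape: (12, 34, 14, 120)
Output shape: (12, 34, 3, 30)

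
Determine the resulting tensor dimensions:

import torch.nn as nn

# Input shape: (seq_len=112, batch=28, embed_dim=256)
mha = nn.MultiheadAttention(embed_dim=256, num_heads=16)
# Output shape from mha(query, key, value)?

Input shape: (112, 28, 256)
Output shape: (112, 28, 256)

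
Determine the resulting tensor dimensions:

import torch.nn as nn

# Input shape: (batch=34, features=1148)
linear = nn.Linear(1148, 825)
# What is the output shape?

Input shape: (34, 1148)
Output shape: (34, 825)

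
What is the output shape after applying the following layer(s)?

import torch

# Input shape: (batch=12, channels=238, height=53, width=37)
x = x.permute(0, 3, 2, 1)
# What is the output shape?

Input shape: (12, 238, 53, 37)
Output shape: (12, 37, 53, 238)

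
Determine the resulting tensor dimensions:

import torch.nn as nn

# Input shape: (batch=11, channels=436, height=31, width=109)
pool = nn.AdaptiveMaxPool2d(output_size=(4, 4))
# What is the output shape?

Input shape: (11, 436, 31, 109)
Output shape: (11, 436, 4, 4)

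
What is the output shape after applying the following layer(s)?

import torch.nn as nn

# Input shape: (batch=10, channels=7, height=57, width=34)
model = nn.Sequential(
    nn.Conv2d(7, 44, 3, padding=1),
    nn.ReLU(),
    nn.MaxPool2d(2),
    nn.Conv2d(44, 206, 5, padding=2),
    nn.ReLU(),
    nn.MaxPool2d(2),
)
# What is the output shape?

Input shape: (10, 7, 57, 34)
  -> after first Conv2d: (10, 44, 57, 34)
  -> after first MaxPool2d: (10, 44, 28, 17)
  -> after second Conv2d: (10, 206, 28, 17)
Output shape: (10, 206, 14, 8)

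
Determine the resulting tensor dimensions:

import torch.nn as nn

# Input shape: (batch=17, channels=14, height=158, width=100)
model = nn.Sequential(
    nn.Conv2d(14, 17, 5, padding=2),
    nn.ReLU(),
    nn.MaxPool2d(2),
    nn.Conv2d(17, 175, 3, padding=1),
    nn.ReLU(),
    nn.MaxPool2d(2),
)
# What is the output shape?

Input shape: (17, 14, 158, 100)
  -> after first Conv2d: (17, 17, 158, 100)
  -> after first MaxPool2d: (17, 17, 79, 50)
  -> after second Conv2d: (17, 175, 79, 50)
Output shape: (17, 175, 39, 25)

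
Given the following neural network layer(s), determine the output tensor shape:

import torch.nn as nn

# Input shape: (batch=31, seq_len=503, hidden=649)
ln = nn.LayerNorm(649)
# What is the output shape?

Input shape: (31, 503, 649)
Output shape: (31, 503, 649)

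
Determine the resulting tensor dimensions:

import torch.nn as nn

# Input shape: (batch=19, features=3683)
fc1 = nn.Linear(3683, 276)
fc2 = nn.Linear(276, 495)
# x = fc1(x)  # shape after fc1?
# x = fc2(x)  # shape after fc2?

Input shape: (19, 3683)
  -> after fc1: (19, 276)
Output shape: (19, 495)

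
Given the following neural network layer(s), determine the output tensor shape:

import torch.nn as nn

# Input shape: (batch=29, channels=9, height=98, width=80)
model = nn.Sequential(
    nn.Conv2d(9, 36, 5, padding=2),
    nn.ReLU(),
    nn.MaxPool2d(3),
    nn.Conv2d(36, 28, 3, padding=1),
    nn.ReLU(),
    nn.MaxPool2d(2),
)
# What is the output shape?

Input shape: (29, 9, 98, 80)
  -> after first Conv2d: (29, 36, 98, 80)
  -> after first MaxPool2d: (29, 36, 32, 26)
  -> after second Conv2d: (29, 28, 32, 26)
Output shape: (29, 28, 16, 13)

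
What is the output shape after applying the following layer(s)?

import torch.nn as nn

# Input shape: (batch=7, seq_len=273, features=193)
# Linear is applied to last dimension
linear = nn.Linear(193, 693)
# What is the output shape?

Input shape: (7, 273, 193)
Output shape: (7, 273, 693)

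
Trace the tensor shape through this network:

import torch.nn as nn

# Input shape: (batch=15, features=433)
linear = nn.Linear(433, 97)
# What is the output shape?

Input shape: (15, 433)
Output shape: (15, 97)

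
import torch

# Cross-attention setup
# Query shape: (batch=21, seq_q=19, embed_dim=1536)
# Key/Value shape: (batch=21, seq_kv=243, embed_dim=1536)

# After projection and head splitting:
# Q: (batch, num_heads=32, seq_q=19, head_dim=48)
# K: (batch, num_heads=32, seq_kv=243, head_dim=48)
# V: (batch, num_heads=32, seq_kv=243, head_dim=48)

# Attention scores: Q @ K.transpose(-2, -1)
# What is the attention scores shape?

Input shape: (21, 19, 1536)
Output shape: (21, 32, 19, 243)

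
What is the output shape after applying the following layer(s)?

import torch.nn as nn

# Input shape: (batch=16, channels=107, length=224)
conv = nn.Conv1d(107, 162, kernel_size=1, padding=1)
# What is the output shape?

Input shape: (16, 107, 224)
Output shape: (16, 162, 226)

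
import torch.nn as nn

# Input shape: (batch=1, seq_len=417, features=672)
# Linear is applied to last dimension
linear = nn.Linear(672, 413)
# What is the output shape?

Input shape: (1, 417, 672)
Output shape: (1, 417, 413)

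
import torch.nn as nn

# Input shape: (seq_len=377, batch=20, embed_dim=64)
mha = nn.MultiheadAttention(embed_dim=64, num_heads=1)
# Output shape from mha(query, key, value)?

Input shape: (377, 20, 64)
Output shape: (377, 20, 64)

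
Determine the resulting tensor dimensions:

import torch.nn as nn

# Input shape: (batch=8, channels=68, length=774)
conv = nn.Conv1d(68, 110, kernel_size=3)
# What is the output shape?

Input shape: (8, 68, 774)
Output shape: (8, 110, 772)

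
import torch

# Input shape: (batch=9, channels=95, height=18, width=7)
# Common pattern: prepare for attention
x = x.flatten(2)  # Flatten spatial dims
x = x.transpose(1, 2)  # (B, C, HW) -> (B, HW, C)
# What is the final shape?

Input shape: (9, 95, 18, 7)
  -> after flatten(2): (9, 95, 126)
Output shape: (9, 126, 95)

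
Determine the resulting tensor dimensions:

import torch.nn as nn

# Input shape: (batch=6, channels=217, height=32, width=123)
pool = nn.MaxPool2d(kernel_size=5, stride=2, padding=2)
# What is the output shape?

Input shape: (6, 217, 32, 123)
Output shape: (6, 217, 16, 62)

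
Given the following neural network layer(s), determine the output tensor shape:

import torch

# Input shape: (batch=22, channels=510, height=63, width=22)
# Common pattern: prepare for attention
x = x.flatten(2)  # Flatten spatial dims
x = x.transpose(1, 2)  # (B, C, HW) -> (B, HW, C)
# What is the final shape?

Input shape: (22, 510, 63, 22)
  -> after flatten(2): (22, 510, 1386)
Output shape: (22, 1386, 510)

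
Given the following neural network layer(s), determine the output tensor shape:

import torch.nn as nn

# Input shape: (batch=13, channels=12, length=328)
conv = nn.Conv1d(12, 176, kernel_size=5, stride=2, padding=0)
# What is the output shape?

Input shape: (13, 12, 328)
Output shape: (13, 176, 162)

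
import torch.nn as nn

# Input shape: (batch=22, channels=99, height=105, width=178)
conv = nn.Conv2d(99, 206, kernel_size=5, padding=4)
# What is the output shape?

Input shape: (22, 99, 105, 178)
Output shape: (22, 206, 109, 182)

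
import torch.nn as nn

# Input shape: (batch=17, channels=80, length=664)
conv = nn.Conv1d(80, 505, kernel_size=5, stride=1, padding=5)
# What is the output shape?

Input shape: (17, 80, 664)
Output shape: (17, 505, 670)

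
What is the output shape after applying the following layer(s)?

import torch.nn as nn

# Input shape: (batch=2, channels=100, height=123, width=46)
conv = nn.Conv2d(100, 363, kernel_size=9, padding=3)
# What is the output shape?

Input shape: (2, 100, 123, 46)
Output shape: (2, 363, 121, 44)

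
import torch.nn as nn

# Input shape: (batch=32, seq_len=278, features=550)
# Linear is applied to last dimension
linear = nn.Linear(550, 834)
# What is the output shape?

Input shape: (32, 278, 550)
Output shape: (32, 278, 834)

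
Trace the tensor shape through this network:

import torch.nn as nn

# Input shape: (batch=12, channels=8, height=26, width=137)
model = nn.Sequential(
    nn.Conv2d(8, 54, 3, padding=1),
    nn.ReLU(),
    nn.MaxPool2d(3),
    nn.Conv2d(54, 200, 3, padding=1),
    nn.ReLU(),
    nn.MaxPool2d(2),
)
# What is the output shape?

Input shape: (12, 8, 26, 137)
  -> after first Conv2d: (12, 54, 26, 137)
  -> after first MaxPool2d: (12, 54, 8, 45)
  -> after second Conv2d: (12, 200, 8, 45)
Output shape: (12, 200, 4, 22)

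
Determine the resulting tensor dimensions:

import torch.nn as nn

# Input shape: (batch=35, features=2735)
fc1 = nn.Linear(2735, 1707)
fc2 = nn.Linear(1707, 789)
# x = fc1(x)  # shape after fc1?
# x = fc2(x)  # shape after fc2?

Input shape: (35, 2735)
  -> after fc1: (35, 1707)
Output shape: (35, 789)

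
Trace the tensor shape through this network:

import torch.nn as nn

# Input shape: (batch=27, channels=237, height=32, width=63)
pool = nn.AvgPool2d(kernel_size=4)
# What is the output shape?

Input shape: (27, 237, 32, 63)
Output shape: (27, 237, 8, 15)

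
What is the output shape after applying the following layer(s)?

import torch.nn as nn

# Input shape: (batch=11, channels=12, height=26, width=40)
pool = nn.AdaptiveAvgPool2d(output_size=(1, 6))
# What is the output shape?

Input shape: (11, 12, 26, 40)
Output shape: (11, 12, 1, 6)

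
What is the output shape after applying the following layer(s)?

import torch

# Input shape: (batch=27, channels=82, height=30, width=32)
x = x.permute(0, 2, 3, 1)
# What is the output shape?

Input shape: (27, 82, 30, 32)
Output shape: (27, 30, 32, 82)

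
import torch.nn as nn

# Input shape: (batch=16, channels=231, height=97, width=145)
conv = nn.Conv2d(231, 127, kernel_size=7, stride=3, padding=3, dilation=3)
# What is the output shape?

Input shape: (16, 231, 97, 145)
Output shape: (16, 127, 29, 45)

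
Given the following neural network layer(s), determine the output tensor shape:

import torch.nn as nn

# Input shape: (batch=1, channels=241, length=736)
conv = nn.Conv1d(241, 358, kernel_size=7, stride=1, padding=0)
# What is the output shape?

Input shape: (1, 241, 736)
Output shape: (1, 358, 730)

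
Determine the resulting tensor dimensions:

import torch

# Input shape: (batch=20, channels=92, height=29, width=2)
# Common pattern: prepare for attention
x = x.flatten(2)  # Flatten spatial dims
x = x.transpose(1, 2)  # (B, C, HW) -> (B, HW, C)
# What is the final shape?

Input shape: (20, 92, 29, 2)
  -> after flatten(2): (20, 92, 58)
Output shape: (20, 58, 92)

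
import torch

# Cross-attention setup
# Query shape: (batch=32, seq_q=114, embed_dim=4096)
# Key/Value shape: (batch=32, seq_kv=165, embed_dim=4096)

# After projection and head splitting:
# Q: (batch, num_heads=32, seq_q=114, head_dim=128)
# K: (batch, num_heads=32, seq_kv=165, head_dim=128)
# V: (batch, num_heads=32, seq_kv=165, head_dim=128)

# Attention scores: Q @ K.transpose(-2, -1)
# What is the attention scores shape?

Input shape: (32, 114, 4096)
Output shape: (32, 32, 114, 165)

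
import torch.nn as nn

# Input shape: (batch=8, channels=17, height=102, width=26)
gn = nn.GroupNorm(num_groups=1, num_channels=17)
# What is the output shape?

Input shape: (8, 17, 102, 26)
Output shape: (8, 17, 102, 26)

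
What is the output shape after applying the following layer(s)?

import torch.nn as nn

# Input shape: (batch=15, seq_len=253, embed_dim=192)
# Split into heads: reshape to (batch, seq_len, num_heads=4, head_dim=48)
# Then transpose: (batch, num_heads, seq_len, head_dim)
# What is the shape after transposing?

Input shape: (15, 253, 192)
  -> after reshape: (15, 253, 4, 48)
Output shape: (15, 4, 253, 48)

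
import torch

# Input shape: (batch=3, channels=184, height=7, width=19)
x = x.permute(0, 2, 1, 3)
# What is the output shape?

Input shape: (3, 184, 7, 19)
Output shape: (3, 7, 184, 19)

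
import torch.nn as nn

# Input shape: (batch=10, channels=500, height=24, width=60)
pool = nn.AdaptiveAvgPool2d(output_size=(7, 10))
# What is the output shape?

Input shape: (10, 500, 24, 60)
Output shape: (10, 500, 7, 10)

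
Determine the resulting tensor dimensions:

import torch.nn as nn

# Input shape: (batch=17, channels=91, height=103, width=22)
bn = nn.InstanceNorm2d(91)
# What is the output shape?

Input shape: (17, 91, 103, 22)
Output shape: (17, 91, 103, 22)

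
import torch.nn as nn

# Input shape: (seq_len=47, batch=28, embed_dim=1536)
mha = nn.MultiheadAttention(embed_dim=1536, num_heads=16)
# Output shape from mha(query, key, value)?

Input shape: (47, 28, 1536)
Output shape: (47, 28, 1536)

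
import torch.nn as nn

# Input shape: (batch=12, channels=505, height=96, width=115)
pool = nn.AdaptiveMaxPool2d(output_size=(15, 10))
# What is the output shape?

Input shape: (12, 505, 96, 115)
Output shape: (12, 505, 15, 10)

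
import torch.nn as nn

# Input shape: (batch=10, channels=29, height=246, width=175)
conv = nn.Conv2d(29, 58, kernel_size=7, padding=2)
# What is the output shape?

Input shape: (10, 29, 246, 175)
Output shape: (10, 58, 244, 173)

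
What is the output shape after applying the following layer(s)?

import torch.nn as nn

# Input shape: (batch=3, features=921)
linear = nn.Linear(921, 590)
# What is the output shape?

Input shape: (3, 921)
Output shape: (3, 590)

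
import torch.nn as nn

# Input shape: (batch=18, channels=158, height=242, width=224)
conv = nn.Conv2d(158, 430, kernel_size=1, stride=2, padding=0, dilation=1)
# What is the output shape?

Input shape: (18, 158, 242, 224)
Output shape: (18, 430, 121, 112)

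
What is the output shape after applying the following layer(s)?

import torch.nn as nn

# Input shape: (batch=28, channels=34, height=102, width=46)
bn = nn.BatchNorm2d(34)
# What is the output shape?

Input shape: (28, 34, 102, 46)
Output shape: (28, 34, 102, 46)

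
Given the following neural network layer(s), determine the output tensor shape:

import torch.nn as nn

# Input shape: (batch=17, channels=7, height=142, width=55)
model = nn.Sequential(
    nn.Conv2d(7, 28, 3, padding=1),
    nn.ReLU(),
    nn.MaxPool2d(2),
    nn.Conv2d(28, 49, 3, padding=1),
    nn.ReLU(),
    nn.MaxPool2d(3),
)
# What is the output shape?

Input shape: (17, 7, 142, 55)
  -> after first Conv2d: (17, 28, 142, 55)
  -> after first MaxPool2d: (17, 28, 71, 27)
  -> after second Conv2d: (17, 49, 71, 27)
Output shape: (17, 49, 23, 9)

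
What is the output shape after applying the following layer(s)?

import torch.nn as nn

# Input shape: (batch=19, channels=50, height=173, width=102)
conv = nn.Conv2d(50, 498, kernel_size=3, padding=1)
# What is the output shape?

Input shape: (19, 50, 173, 102)
Output shape: (19, 498, 173, 102)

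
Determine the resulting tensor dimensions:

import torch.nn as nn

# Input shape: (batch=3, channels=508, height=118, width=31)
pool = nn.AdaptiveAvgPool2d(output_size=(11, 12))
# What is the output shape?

Input shape: (3, 508, 118, 31)
Output shape: (3, 508, 11, 12)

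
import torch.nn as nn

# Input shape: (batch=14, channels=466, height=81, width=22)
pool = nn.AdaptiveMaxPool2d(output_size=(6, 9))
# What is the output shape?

Input shape: (14, 466, 81, 22)
Output shape: (14, 466, 6, 9)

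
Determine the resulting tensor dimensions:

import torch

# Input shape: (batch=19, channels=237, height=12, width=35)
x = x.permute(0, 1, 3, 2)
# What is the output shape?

Input shape: (19, 237, 12, 35)
Output shape: (19, 237, 35, 12)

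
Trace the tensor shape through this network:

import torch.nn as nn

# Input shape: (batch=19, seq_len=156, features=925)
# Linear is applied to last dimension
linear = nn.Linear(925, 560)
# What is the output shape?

Input shape: (19, 156, 925)
Output shape: (19, 156, 560)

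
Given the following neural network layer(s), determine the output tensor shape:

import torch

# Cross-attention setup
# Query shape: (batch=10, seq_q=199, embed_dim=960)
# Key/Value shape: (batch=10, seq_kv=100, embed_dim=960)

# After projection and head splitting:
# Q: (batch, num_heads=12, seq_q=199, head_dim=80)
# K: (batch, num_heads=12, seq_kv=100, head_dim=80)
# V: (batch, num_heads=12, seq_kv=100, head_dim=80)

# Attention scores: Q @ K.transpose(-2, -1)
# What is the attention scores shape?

Input shape: (10, 199, 960)
Output shape: (10, 12, 199, 100)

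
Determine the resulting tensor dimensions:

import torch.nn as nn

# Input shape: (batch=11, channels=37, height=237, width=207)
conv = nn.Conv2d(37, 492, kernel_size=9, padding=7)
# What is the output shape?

Input shape: (11, 37, 237, 207)
Output shape: (11, 492, 243, 213)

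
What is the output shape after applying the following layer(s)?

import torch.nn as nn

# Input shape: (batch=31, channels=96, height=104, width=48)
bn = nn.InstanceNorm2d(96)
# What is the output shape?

Input shape: (31, 96, 104, 48)
Output shape: (31, 96, 104, 48)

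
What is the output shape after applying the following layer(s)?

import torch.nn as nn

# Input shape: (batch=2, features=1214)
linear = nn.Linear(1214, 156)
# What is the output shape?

Input shape: (2, 1214)
Output shape: (2, 156)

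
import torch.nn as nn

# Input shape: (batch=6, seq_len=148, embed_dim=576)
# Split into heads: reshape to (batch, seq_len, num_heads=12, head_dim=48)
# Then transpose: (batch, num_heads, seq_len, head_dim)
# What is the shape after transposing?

Input shape: (6, 148, 576)
  -> after reshape: (6, 148, 12, 48)
Output shape: (6, 12, 148, 48)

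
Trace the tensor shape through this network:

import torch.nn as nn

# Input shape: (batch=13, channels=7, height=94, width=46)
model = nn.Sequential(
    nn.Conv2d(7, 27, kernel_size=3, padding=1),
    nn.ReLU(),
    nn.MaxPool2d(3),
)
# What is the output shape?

Input shape: (13, 7, 94, 46)
  -> after Conv2d: (13, 27, 94, 46)
  -> after ReLU: (13, 27, 94, 46)
Output shape: (13, 27, 31, 15)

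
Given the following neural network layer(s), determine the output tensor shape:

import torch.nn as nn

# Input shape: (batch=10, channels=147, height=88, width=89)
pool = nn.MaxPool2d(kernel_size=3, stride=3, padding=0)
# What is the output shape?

Input shape: (10, 147, 88, 89)
Output shape: (10, 147, 29, 29)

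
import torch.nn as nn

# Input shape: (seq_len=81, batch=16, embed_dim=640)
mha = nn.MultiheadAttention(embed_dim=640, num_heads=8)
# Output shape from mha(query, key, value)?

Input shape: (81, 16, 640)
Output shape: (81, 16, 640)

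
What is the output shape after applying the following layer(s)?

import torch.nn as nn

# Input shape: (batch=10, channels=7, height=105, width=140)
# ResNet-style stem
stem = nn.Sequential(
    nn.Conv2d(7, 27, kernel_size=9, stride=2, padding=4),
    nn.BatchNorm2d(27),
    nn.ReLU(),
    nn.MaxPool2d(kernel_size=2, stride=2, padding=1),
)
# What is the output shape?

Input shape: (10, 7, 105, 140)
  -> after Conv2d 9x9 stride=2: (10, 27, 53, 70)
Output shape: (10, 27, 27, 36)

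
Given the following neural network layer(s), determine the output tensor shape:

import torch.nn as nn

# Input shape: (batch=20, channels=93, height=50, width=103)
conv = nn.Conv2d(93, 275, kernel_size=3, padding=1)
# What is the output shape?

Input shape: (20, 93, 50, 103)
Output shape: (20, 275, 50, 103)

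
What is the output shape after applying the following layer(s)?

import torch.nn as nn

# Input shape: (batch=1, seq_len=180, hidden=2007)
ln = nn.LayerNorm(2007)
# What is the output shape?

Input shape: (1, 180, 2007)
Output shape: (1, 180, 2007)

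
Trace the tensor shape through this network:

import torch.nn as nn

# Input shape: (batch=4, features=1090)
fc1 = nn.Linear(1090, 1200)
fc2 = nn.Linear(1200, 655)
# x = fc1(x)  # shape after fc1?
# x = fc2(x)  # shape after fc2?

Input shape: (4, 1090)
  -> after fc1: (4, 1200)
Output shape: (4, 655)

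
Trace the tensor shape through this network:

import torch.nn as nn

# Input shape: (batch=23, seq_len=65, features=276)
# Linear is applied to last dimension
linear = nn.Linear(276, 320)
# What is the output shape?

Input shape: (23, 65, 276)
Output shape: (23, 65, 320)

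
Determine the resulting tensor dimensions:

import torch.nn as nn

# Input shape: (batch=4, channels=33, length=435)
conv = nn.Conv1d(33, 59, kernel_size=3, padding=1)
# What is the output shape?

Input shape: (4, 33, 435)
Output shape: (4, 59, 435)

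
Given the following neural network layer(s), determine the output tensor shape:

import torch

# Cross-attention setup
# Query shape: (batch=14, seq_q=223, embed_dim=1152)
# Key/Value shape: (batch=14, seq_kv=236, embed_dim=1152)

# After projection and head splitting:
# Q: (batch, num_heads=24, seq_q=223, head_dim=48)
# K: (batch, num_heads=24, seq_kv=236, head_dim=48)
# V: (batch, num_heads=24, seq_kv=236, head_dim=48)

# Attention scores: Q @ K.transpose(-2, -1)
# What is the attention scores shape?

Input shape: (14, 223, 1152)
Output shape: (14, 24, 223, 236)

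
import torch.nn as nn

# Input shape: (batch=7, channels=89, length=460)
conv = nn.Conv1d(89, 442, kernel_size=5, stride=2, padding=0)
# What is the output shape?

Input shape: (7, 89, 460)
Output shape: (7, 442, 228)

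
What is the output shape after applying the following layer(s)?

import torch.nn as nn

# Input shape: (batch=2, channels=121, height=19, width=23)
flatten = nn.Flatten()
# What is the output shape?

Input shape: (2, 121, 19, 23)
Output shape: (2, 52877)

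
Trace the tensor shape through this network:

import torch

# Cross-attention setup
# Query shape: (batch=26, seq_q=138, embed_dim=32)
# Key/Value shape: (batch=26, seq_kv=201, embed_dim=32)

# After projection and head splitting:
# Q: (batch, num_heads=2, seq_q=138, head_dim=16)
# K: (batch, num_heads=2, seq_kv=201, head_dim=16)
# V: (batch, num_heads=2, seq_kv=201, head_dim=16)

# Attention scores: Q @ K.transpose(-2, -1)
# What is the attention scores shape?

Input shape: (26, 138, 32)
Output shape: (26, 2, 138, 201)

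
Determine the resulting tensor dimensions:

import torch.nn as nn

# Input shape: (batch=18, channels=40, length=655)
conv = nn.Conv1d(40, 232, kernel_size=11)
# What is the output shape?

Input shape: (18, 40, 655)
Output shape: (18, 232, 645)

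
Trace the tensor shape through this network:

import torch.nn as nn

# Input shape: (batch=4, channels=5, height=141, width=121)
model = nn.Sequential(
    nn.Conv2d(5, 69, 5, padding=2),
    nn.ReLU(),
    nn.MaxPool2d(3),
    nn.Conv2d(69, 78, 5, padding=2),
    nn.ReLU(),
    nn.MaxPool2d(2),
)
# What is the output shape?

Input shape: (4, 5, 141, 121)
  -> after first Conv2d: (4, 69, 141, 121)
  -> after first MaxPool2d: (4, 69, 47, 40)
  -> after second Conv2d: (4, 78, 47, 40)
Output shape: (4, 78, 23, 20)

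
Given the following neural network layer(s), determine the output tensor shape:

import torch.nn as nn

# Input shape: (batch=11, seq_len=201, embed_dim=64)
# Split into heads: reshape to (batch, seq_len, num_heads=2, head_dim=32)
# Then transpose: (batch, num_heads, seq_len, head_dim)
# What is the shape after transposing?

Input shape: (11, 201, 64)
  -> after reshape: (11, 201, 2, 32)
Output shape: (11, 2, 201, 32)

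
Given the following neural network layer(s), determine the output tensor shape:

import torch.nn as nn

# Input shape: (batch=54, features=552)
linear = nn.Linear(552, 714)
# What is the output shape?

Input shape: (54, 552)
Output shape: (54, 714)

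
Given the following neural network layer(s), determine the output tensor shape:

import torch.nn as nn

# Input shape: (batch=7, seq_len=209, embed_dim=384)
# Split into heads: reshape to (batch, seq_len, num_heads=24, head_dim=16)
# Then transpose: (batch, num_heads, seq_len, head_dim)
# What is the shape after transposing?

Input shape: (7, 209, 384)
  -> after reshape: (7, 209, 24, 16)
Output shape: (7, 24, 209, 16)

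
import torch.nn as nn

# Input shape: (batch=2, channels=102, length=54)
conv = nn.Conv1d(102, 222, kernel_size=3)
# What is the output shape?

Input shape: (2, 102, 54)
Output shape: (2, 222, 52)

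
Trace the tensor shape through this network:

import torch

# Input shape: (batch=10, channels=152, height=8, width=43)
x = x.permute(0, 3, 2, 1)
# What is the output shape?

Input shape: (10, 152, 8, 43)
Output shape: (10, 43, 8, 152)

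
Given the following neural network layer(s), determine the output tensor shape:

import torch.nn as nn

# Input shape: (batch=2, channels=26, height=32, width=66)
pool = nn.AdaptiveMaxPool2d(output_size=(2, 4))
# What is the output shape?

Input shape: (2, 26, 32, 66)
Output shape: (2, 26, 2, 4)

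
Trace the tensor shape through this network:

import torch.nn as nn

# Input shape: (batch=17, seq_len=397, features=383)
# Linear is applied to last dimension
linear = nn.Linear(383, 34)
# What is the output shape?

Input shape: (17, 397, 383)
Output shape: (17, 397, 34)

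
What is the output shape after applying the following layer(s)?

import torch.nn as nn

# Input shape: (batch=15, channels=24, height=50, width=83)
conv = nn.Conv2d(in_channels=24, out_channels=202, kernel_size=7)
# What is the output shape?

Input shape: (15, 24, 50, 83)
Output shape: (15, 202, 44, 77)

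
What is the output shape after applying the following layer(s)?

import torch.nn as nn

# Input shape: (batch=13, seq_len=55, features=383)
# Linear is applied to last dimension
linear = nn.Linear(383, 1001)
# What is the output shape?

Input shape: (13, 55, 383)
Output shape: (13, 55, 1001)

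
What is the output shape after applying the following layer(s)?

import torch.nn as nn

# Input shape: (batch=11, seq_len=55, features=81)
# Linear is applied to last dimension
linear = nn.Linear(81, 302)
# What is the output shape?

Input shape: (11, 55, 81)
Output shape: (11, 55, 302)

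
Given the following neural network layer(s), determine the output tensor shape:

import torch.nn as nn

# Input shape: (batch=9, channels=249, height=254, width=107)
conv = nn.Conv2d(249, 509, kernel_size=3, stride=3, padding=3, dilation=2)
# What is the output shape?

Input shape: (9, 249, 254, 107)
Output shape: (9, 509, 86, 37)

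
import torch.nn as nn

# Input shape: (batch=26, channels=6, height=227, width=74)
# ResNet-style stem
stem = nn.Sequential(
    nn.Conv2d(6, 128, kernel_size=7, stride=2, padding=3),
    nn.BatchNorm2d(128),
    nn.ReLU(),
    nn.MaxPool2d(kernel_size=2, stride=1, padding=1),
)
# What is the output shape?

Input shape: (26, 6, 227, 74)
  -> after Conv2d 7x7 stride=2: (26, 128, 114, 37)
Output shape: (26, 128, 115, 38)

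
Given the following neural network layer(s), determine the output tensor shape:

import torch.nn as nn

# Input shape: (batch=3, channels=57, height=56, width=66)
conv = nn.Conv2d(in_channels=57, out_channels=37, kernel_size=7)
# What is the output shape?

Input shape: (3, 57, 56, 66)
Output shape: (3, 37, 50, 60)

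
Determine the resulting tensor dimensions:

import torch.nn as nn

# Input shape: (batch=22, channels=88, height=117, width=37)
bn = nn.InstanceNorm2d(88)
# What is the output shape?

Input shape: (22, 88, 117, 37)
Output shape: (22, 88, 117, 37)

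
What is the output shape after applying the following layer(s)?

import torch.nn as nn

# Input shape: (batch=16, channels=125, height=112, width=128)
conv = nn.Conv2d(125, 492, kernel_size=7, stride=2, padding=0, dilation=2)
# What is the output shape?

Input shape: (16, 125, 112, 128)
Output shape: (16, 492, 50, 58)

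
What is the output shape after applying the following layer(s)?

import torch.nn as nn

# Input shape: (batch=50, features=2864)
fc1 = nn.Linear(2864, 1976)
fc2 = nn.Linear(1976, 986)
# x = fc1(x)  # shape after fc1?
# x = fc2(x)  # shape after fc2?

Input shape: (50, 2864)
  -> after fc1: (50, 1976)
Output shape: (50, 986)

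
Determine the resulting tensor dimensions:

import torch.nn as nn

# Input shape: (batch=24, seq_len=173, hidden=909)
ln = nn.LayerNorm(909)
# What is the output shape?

Input shape: (24, 173, 909)
Output shape: (24, 173, 909)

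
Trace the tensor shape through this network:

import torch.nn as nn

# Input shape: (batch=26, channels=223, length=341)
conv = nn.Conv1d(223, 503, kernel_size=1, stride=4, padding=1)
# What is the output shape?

Input shape: (26, 223, 341)
Output shape: (26, 503, 86)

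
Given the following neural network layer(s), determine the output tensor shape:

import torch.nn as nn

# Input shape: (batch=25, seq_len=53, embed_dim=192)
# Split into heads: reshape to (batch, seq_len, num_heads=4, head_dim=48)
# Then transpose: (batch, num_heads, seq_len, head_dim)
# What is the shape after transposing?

Input shape: (25, 53, 192)
  -> after reshape: (25, 53, 4, 48)
Output shape: (25, 4, 53, 48)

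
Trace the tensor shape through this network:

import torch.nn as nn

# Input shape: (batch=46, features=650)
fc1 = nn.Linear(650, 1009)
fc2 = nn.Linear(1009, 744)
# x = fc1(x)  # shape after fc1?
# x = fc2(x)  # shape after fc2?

Input shape: (46, 650)
  -> after fc1: (46, 1009)
Output shape: (46, 744)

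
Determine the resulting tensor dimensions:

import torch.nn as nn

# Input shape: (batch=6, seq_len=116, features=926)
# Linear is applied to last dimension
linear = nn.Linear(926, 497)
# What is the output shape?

Input shape: (6, 116, 926)
Output shape: (6, 116, 497)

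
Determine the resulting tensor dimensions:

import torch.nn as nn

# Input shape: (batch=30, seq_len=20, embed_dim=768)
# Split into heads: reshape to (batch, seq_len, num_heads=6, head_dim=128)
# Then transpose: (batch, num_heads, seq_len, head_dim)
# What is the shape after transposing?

Input shape: (30, 20, 768)
  -> after reshape: (30, 20, 6, 128)
Output shape: (30, 6, 20, 128)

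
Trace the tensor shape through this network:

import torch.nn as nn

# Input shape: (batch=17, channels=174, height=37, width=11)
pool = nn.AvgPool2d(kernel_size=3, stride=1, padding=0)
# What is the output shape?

Input shape: (17, 174, 37, 11)
Output shape: (17, 174, 35, 9)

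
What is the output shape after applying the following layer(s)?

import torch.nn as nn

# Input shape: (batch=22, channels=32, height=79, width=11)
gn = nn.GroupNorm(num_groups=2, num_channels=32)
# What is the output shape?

Input shape: (22, 32, 79, 11)
Output shape: (22, 32, 79, 11)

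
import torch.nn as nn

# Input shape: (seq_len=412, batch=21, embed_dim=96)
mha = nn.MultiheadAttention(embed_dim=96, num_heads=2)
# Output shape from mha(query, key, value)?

Input shape: (412, 21, 96)
Output shape: (412, 21, 96)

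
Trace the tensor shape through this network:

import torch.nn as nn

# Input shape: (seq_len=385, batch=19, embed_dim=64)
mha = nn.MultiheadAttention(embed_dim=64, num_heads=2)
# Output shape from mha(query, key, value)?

Input shape: (385, 19, 64)
Output shape: (385, 19, 64)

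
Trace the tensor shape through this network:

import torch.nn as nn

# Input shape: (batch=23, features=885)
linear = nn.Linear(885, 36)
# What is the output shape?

Input shape: (23, 885)
Output shape: (23, 36)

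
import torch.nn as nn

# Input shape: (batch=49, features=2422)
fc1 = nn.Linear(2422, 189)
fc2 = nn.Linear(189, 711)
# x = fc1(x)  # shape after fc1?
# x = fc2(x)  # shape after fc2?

Input shape: (49, 2422)
  -> after fc1: (49, 189)
Output shape: (49, 711)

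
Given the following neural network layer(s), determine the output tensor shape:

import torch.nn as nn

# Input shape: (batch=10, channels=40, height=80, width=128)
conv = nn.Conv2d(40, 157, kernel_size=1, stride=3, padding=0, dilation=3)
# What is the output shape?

Input shape: (10, 40, 80, 128)
Output shape: (10, 157, 27, 43)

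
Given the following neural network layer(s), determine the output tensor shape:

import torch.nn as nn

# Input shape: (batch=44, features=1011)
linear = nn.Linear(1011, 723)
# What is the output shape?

Input shape: (44, 1011)
Output shape: (44, 723)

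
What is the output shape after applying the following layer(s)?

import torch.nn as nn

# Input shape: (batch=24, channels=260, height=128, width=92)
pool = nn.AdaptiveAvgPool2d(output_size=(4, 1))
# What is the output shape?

Input shape: (24, 260, 128, 92)
Output shape: (24, 260, 4, 1)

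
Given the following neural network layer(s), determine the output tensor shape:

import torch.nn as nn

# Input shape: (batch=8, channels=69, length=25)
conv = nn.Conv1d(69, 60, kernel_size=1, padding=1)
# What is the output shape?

Input shape: (8, 69, 25)
Output shape: (8, 60, 27)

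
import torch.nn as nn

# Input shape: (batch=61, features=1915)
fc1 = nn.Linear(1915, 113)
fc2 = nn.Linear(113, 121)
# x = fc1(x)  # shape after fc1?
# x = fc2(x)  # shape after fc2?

Input shape: (61, 1915)
  -> after fc1: (61, 113)
Output shape: (61, 121)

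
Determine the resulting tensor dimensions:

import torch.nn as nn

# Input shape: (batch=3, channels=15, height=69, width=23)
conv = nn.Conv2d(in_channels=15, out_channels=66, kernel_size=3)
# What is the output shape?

Input shape: (3, 15, 69, 23)
Output shape: (3, 66, 67, 21)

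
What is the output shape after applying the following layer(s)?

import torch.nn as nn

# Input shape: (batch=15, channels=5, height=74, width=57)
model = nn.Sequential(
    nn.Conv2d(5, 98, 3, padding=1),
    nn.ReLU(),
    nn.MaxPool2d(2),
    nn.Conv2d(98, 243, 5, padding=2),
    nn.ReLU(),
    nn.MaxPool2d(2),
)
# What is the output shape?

Input shape: (15, 5, 74, 57)
  -> after first Conv2d: (15, 98, 74, 57)
  -> after first MaxPool2d: (15, 98, 37, 28)
  -> after second Conv2d: (15, 243, 37, 28)
Output shape: (15, 243, 18, 14)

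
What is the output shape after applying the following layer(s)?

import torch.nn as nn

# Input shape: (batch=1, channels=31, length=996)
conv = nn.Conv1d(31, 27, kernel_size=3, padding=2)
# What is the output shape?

Input shape: (1, 31, 996)
Output shape: (1, 27, 998)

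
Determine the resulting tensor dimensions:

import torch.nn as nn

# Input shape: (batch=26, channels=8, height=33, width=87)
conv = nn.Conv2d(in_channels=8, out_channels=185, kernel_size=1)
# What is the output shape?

Input shape: (26, 8, 33, 87)
Output shape: (26, 185, 33, 87)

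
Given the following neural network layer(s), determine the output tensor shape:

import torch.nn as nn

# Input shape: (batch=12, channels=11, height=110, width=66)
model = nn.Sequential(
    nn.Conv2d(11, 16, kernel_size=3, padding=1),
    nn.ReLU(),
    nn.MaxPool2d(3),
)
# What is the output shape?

Input shape: (12, 11, 110, 66)
  -> after Conv2d: (12, 16, 110, 66)
  -> after ReLU: (12, 16, 110, 66)
Output shape: (12, 16, 36, 22)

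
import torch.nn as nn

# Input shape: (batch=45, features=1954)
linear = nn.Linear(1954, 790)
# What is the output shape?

Input shape: (45, 1954)
Output shape: (45, 790)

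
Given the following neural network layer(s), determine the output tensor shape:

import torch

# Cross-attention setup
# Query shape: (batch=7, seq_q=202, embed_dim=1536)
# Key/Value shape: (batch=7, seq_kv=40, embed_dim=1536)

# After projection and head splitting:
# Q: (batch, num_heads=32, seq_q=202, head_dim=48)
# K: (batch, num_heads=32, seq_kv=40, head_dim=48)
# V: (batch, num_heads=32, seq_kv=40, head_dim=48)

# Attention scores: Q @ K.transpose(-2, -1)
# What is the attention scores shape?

Input shape: (7, 202, 1536)
Output shape: (7, 32, 202, 40)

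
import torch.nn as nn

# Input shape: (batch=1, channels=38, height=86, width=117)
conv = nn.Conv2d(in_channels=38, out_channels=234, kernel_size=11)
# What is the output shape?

Input shape: (1, 38, 86, 117)
Output shape: (1, 234, 76, 107)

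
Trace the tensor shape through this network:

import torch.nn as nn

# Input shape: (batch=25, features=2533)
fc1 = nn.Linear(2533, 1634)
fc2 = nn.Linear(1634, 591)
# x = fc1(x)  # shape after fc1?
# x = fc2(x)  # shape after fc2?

Input shape: (25, 2533)
  -> after fc1: (25, 1634)
Output shape: (25, 591)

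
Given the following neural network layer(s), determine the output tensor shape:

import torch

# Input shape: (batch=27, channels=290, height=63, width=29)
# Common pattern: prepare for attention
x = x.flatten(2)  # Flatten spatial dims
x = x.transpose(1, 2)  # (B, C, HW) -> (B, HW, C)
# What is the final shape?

Input shape: (27, 290, 63, 29)
  -> after flatten(2): (27, 290, 1827)
Output shape: (27, 1827, 290)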